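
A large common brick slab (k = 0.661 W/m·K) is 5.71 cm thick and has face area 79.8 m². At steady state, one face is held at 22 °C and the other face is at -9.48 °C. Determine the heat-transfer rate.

Q = 29100 W

Q = kA·ΔT/L = 0.661 × 79.8 × |22 °C − -9.48 °C| / 0.0571 = 29100 W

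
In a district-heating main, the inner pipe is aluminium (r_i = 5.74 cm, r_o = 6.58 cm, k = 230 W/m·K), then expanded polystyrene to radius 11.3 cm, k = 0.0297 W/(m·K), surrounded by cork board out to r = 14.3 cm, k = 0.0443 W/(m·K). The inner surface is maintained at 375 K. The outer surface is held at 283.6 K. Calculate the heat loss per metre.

Q' = 24.4 W/m

Series thermal resistances, inner to outer:
  R'_aluminium = ln(0.0658/0.0574)/(2πk) = 0.1366/(2π·230) = 9.451×10^-5 m·K/W
  R'_expanded polystyrene = ln(0.113/0.0658)/(2πk) = 0.5408/(2π·0.0297) = 2.898 m·K/W
  R'_cork board = ln(0.143/0.113)/(2πk) = 0.2355/(2π·0.0443) = 0.8459 m·K/W
ΣR = 9.451×10^-5 + 2.898 + 0.8459 = 3.744 m·K/W
Q' = ΔT/ΣR = (375 K − 283.6 K)/3.744 = 24.4 W/m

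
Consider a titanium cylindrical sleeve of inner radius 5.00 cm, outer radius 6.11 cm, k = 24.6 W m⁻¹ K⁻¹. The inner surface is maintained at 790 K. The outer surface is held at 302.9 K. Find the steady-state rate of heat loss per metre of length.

Q' = 2πk·ΔT/ln(r₂/r₁) = 2π × 24.6 × 487.1 / ln(0.0611/0.0500) = 3.76×10^5 W/m

Q' = 3.76×10^5 W/m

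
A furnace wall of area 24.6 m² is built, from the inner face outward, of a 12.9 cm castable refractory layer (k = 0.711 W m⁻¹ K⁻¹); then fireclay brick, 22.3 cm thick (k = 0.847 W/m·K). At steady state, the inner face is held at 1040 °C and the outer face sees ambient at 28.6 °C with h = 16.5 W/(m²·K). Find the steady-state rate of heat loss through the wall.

Q = 49.2 kW

Treat each layer as a resistance in series:
  R_castable refractory = L/(kA) = 0.129/(0.711·24.6) = 0.007375 K/W
  R_fireclay brick = L/(kA) = 0.223/(0.847·24.6) = 0.01070 K/W
  R_conv,out = 1/(hA) = 1/(16.5·24.6) = 0.002464 K/W
ΣR = 0.007375 + 0.01070 + 0.002464 = 0.02054 K/W
Q = ΔT/ΣR = (1040 °C − 28.6 °C)/0.02054 = 49200 W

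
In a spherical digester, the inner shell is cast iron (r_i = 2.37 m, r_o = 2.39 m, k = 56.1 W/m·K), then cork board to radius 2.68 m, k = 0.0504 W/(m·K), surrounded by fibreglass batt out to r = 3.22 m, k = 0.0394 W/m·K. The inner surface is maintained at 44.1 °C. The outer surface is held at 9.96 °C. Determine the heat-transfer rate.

Q = 173 W

Treat each layer as a resistance in series:
  R_cast iron = (1/2.37 − 1/2.39)/(4πk) = 0.003531/(4π·56.1) = 5.009×10^-6 K/W
  R_cork board = (1/2.39 − 1/2.68)/(4πk) = 0.04528/(4π·0.0504) = 0.07149 K/W
  R_fibreglass batt = (1/2.68 − 1/3.22)/(4πk) = 0.06258/(4π·0.0394) = 0.1264 K/W
ΣR = 5.009×10^-6 + 0.07149 + 0.1264 = 0.1979 K/W
Q = ΔT/ΣR = (44.1 °C − 9.96 °C)/0.1979 = 173 W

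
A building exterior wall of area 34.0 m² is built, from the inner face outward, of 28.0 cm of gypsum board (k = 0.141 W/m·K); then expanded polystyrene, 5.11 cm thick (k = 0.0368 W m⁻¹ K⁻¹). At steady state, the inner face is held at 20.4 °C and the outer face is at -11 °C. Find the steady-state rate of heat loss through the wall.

Series thermal resistances, inner to outer:
  R_gypsum board = L/(kA) = 0.280/(0.141·34.0) = 0.05841 K/W
  R_expanded polystyrene = L/(kA) = 0.0511/(0.0368·34.0) = 0.04084 K/W
ΣR = 0.05841 + 0.04084 = 0.09925 K/W
Q = ΔT/ΣR = (20.4 °C − -11 °C)/0.09925 = 316 W

Q = 316 W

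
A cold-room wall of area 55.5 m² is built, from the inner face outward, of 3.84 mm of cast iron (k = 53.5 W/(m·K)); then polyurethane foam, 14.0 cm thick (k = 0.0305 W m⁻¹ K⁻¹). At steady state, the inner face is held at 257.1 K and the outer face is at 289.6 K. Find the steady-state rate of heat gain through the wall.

Treat each layer as a resistance in series:
  R_cast iron = L/(kA) = 0.00384/(53.5·55.5) = 1.293×10^-6 K/W
  R_polyurethane foam = L/(kA) = 0.140/(0.0305·55.5) = 0.08271 K/W
ΣR = 1.293×10^-6 + 0.08271 = 0.08271 K/W
Q = ΔT/ΣR = (257.1 K − 289.6 K)/0.08271 = -393 W
(Negative Q ⇒ heat flows inward; heat gain = 393 W.)

Q = 393 W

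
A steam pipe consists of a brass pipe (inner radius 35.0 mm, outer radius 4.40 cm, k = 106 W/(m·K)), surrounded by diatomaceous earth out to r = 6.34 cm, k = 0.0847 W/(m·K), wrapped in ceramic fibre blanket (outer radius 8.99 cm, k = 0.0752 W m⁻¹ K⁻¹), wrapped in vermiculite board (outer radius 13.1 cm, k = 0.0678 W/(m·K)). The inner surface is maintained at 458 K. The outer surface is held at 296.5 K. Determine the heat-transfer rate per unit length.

Treat each layer as a resistance in series:
  R'_brass = ln(0.0440/0.0350)/(2πk) = 0.2288/(2π·106) = 3.436×10^-4 m·K/W
  R'_diatomaceous earth = ln(0.0634/0.0440)/(2πk) = 0.3653/(2π·0.0847) = 0.6864 m·K/W
  R'_ceramic fibre blanket = ln(0.0899/0.0634)/(2πk) = 0.3492/(2π·0.0752) = 0.7391 m·K/W
  R'_vermiculite board = ln(0.131/0.0899)/(2πk) = 0.3765/(2π·0.0678) = 0.8838 m·K/W
ΣR = 3.436×10^-4 + 0.6864 + 0.7391 + 0.8838 = 2.310 m·K/W
Q' = ΔT/ΣR = (458 K − 296.5 K)/2.310 = 69.9 W/m

Q' = 69.9 W/m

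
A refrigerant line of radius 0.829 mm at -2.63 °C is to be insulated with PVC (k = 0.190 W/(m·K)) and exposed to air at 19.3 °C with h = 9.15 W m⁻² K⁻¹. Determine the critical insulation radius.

r_cr = 2.08 cm

For a cylinder, r_cr = k_ins/h = 0.190/9.15 = 0.0208 m = 2.08 cm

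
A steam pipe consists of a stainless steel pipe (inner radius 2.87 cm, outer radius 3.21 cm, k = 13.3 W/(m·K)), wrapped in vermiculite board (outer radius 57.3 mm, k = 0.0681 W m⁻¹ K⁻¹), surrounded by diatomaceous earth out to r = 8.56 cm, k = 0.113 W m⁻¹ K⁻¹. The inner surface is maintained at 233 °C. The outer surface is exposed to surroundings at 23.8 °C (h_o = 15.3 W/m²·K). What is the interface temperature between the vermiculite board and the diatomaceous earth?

Resistance network (inner→outer):
  R'_stainless steel = ln(0.0321/0.0287)/(2πk) = 0.1120/(2π·13.3) = 0.001340 m·K/W
  R'_vermiculite board = ln(0.0573/0.0321)/(2πk) = 0.5794/(2π·0.0681) = 1.354 m·K/W
  R'_diatomaceous earth = ln(0.0856/0.0573)/(2πk) = 0.4014/(2π·0.113) = 0.5653 m·K/W
  R'_conv,out = 1/(2πr h) = 1/(2π·0.0856·15.3) = 0.1215 m·K/W
ΣR = 0.001340 + 1.354 + 0.5653 + 0.1215 = 2.042 m·K/W
Q' = ΔT/ΣR = (233 °C − 23.8 °C)/2.042 = 102.4 W/m
From the inner boundary to the vermiculite board/diatomaceous earth interface, ΣR_partial = 1.355 m·K/W.
T_interface = T_in − Q'·ΣR_partial = 233 °C − (102.4)(1.355) = 94.2 °C

T = 94.2 °C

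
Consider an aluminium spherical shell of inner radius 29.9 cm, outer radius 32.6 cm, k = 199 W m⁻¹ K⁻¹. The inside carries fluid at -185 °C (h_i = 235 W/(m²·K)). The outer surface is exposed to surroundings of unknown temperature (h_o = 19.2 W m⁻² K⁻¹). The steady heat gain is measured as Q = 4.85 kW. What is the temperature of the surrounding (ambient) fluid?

T_out = 23.1 °C

Sum the resistances:
  R_conv,in = 1/(4πr²h) = 1/(4π·0.299²·235) = 0.003788 K/W
  R_aluminium = (1/0.299 − 1/0.326)/(4πk) = 0.2770/(4π·199) = 1.108×10^-4 K/W
  R_conv,out = 1/(4πr²h) = 1/(4π·0.326²·19.2) = 0.03900 K/W
ΣR = 0.04290 K/W
ΔT = Q·ΣR = 4850 × 0.04290 = 208.1 K
Heat flows inward, so T_out = T_in + ΔT = -185 + 208.1 = 23.1 °C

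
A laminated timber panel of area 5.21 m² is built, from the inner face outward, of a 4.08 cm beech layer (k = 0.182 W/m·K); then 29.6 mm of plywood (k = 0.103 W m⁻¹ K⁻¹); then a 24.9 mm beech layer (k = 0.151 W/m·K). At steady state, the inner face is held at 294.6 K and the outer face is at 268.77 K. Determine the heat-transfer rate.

Q = 199 W

Resistance network (inner→outer):
  R_beech = L/(kA) = 0.0408/(0.182·5.21) = 0.04303 K/W
  R_plywood = L/(kA) = 0.0296/(0.103·5.21) = 0.05516 K/W
  R_beech = L/(kA) = 0.0249/(0.151·5.21) = 0.03165 K/W
ΣR = 0.04303 + 0.05516 + 0.03165 = 0.1298 K/W
Q = ΔT/ΣR = (294.6 K − 268.77 K)/0.1298 = 199 W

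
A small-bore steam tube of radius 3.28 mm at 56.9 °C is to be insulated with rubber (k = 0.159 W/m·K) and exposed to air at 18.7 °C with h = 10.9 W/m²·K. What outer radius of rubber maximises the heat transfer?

For a cylinder, r_cr = k_ins/h = 0.159/10.9 = 0.0146 m = 1.46 cm

r_cr = 1.46 cm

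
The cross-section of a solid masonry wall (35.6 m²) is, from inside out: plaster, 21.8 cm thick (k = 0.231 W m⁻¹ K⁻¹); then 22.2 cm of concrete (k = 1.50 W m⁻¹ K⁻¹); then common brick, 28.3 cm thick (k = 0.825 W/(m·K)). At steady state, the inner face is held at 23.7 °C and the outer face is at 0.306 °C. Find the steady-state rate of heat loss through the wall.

Treat each layer as a resistance in series:
  R_plaster = L/(kA) = 0.218/(0.231·35.6) = 0.02651 K/W
  R_concrete = L/(kA) = 0.222/(1.50·35.6) = 0.004157 K/W
  R_common brick = L/(kA) = 0.283/(0.825·35.6) = 0.009636 K/W
ΣR = 0.02651 + 0.004157 + 0.009636 = 0.04030 K/W
Q = ΔT/ΣR = (23.7 °C − 0.306 °C)/0.04030 = 580 W

Q = 580 W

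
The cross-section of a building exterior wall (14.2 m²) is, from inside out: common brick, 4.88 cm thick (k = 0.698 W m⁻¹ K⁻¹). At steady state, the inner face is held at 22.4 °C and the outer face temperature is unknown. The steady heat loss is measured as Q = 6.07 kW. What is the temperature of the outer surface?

Series resistances:
  R_common brick = L/(kA) = 0.0488/(0.698·14.2) = 0.004924 K/W
ΣR = 0.004924 K/W
ΔT = Q·ΣR = 6070 × 0.004924 = 29.89 K
Heat flows outward, so T_out = T_in − ΔT = 22.4 − 29.89 = -7.49 °C

T_out = -7.49 °C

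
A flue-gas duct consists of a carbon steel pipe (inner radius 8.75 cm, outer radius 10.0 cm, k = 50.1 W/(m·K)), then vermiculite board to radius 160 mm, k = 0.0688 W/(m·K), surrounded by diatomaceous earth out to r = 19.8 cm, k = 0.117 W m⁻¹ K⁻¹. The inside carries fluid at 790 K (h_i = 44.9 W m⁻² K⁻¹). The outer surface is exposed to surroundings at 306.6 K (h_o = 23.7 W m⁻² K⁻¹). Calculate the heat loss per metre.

Resistance network (inner→outer):
  R'_conv,in = 1/(2πr h) = 1/(2π·0.0875·44.9) = 0.04051 m·K/W
  R'_carbon steel = ln(0.100/0.0875)/(2πk) = 0.1335/(2π·50.1) = 4.242×10^-4 m·K/W
  R'_vermiculite board = ln(0.160/0.100)/(2πk) = 0.4700/(2π·0.0688) = 1.087 m·K/W
  R'_diatomaceous earth = ln(0.198/0.160)/(2πk) = 0.2131/(2π·0.117) = 0.2899 m·K/W
  R'_conv,out = 1/(2πr h) = 1/(2π·0.198·23.7) = 0.03392 m·K/W
ΣR = 0.04051 + 4.242×10^-4 + 1.087 + 0.2899 + 0.03392 = 1.452 m·K/W
Q' = ΔT/ΣR = (790 K − 306.6 K)/1.452 = 333 W/m

Q' = 333 W/m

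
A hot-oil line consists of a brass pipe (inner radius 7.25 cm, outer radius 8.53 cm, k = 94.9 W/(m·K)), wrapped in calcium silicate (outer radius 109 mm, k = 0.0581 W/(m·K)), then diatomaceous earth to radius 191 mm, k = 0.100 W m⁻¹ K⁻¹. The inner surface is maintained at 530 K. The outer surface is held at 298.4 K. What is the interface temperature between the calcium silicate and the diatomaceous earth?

Treat each layer as a resistance in series:
  R'_brass = ln(0.0853/0.0725)/(2πk) = 0.1626/(2π·94.9) = 2.727×10^-4 m·K/W
  R'_calcium silicate = ln(0.109/0.0853)/(2πk) = 0.2452/(2π·0.0581) = 0.6716 m·K/W
  R'_diatomaceous earth = ln(0.191/0.109)/(2πk) = 0.5609/(2π·0.100) = 0.8927 m·K/W
ΣR = 2.727×10^-4 + 0.6716 + 0.8927 = 1.565 m·K/W
Q' = ΔT/ΣR = (530 K − 298.4 K)/1.565 = 148.0 W/m
From the inner boundary to the calcium silicate/diatomaceous earth interface, ΣR_partial = 0.6719 m·K/W.
T_interface = T_in − Q'·ΣR_partial = 530 K − (148.0)(0.6719) = 431 K

T = 431 K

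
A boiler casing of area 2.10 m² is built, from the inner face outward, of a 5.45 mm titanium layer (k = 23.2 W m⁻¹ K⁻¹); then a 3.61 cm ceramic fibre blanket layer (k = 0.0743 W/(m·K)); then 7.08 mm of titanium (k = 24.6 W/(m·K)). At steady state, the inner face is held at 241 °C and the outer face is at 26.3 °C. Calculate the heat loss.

Q = 927 W

Resistance network (inner→outer):
  R_titanium = L/(kA) = 0.00545/(23.2·2.10) = 1.119×10^-4 K/W
  R_ceramic fibre blanket = L/(kA) = 0.0361/(0.0743·2.10) = 0.2314 K/W
  R_titanium = L/(kA) = 0.00708/(24.6·2.10) = 1.370×10^-4 K/W
ΣR = 1.119×10^-4 + 0.2314 + 1.370×10^-4 = 0.2316 K/W
Q = ΔT/ΣR = (241 °C − 26.3 °C)/0.2316 = 927 W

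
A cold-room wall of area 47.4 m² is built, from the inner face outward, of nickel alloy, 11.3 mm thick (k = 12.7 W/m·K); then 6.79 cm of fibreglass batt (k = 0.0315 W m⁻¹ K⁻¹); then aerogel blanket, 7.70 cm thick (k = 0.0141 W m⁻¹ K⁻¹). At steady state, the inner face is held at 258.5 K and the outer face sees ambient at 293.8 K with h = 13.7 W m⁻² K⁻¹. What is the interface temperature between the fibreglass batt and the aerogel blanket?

Series thermal resistances, inner to outer:
  R_nickel alloy = L/(kA) = 0.0113/(12.7·47.4) = 1.877×10^-5 K/W
  R_fibreglass batt = L/(kA) = 0.0679/(0.0315·47.4) = 0.04548 K/W
  R_aerogel blanket = L/(kA) = 0.0770/(0.0141·47.4) = 0.1152 K/W
  R_conv,out = 1/(hA) = 1/(13.7·47.4) = 0.001540 K/W
ΣR = 1.877×10^-5 + 0.04548 + 0.1152 + 0.001540 = 0.1622 K/W
Q = ΔT/ΣR = (258.5 K − 293.8 K)/0.1622 = -217.6 W
From the inner boundary to the fibreglass batt/aerogel blanket interface, ΣR_partial = 0.04550 K/W.
T_interface = T_in − Q·ΣR_partial = 258.5 K − (-217.6)(0.04550) = 268.40 K

T = 268.40 K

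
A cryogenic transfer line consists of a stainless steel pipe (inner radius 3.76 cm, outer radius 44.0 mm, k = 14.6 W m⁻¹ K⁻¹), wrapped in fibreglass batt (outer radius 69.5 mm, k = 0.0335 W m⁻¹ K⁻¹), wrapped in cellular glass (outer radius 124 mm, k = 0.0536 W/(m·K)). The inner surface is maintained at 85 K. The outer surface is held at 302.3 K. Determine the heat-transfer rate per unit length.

Q' = 55.8 W/m

Treat each layer as a resistance in series:
  R'_stainless steel = ln(0.0440/0.0376)/(2πk) = 0.1572/(2π·14.6) = 0.001713 m·K/W
  R'_fibreglass batt = ln(0.0695/0.0440)/(2πk) = 0.4571/(2π·0.0335) = 2.172 m·K/W
  R'_cellular glass = ln(0.124/0.0695)/(2πk) = 0.5790/(2π·0.0536) = 1.719 m·K/W
ΣR = 0.001713 + 2.172 + 1.719 = 3.893 m·K/W
Q' = ΔT/ΣR = (85 K − 302.3 K)/3.893 = -55.8 W/m
(Negative Q' ⇒ heat flows inward; heat gain = 55.8 W/m.)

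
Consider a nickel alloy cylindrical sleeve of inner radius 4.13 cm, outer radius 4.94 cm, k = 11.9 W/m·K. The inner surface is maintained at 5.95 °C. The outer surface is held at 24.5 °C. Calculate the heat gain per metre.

Q' = 2πk·ΔT/ln(r₂/r₁) = 2π × 11.9 × 18.55 / ln(0.0494/0.0413) = 7740 W/m

Q' = 7.74 kW/m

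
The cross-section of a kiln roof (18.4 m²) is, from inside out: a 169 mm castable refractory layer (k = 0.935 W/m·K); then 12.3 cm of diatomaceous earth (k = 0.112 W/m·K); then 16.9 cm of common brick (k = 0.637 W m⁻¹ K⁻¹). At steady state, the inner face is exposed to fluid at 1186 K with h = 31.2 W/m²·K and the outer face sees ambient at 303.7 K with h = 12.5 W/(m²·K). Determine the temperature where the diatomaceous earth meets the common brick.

T = 488 K

Series thermal resistances, inner to outer:
  R_conv,in = 1/(hA) = 1/(31.2·18.4) = 0.001742 K/W
  R_castable refractory = L/(kA) = 0.169/(0.935·18.4) = 0.009823 K/W
  R_diatomaceous earth = L/(kA) = 0.123/(0.112·18.4) = 0.05969 K/W
  R_common brick = L/(kA) = 0.169/(0.637·18.4) = 0.01442 K/W
  R_conv,out = 1/(hA) = 1/(12.5·18.4) = 0.004348 K/W
ΣR = 0.001742 + 0.009823 + 0.05969 + 0.01442 + 0.004348 = 0.09002 K/W
Q = ΔT/ΣR = (1186 K − 303.7 K)/0.09002 = 9801 W
From the inner boundary to the diatomaceous earth/common brick interface, ΣR_partial = 0.07125 K/W.
T_interface = T_in − Q·ΣR_partial = 1186 K − (9801)(0.07125) = 488 K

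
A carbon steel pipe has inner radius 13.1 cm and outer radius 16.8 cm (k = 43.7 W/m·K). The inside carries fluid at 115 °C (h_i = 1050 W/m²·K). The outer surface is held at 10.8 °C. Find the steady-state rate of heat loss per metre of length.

Treat each layer as a resistance in series:
  R'_conv,in = 1/(2πr h) = 1/(2π·0.131·1050) = 0.001157 m·K/W
  R'_carbon steel = ln(0.168/0.131)/(2πk) = 0.2488/(2π·43.7) = 9.060×10^-4 m·K/W
ΣR = 0.001157 + 9.060×10^-4 = 0.002063 m·K/W
Q' = ΔT/ΣR = (115 °C − 10.8 °C)/0.002063 = 50500 W/m

Q' = 50.5 kW/m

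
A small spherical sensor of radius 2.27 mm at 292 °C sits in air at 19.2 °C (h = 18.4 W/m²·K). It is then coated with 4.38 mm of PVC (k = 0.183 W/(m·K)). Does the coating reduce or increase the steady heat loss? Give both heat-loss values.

Critical radius for a sphere: r_cr = 2k/h = 0.0199 m = 1.99 cm.
Outer radius after coating: r₂ = 0.00227 + 0.00438 = 0.00665 m.
Since r₁ < r_cr and r₂ ≤ r_cr, the coating moves toward the maximum at r_cr — heat loss rises.
Bare: R = 1/(4πr₁²h) = 839.3 K/W; Q = 272.8/839.3 = 0.325 W.
Coated: R = R_cond + R_conv = 224.0 K/W; Q = 272.8/224.0 = 1.22 W.

increases: 0.325 → 1.22 W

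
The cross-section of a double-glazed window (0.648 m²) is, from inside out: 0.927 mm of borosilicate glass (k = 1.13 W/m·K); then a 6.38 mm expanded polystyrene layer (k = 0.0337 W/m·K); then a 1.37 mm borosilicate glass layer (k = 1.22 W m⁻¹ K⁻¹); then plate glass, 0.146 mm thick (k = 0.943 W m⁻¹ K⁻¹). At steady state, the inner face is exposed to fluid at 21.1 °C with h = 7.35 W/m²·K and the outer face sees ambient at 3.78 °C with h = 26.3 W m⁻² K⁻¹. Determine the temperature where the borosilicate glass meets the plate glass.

Series thermal resistances, inner to outer:
  R_conv,in = 1/(hA) = 1/(7.35·0.648) = 0.2100 K/W
  R_borosilicate glass = L/(kA) = 9.27×10^-4/(1.13·0.648) = 0.001266 K/W
  R_expanded polystyrene = L/(kA) = 0.00638/(0.0337·0.648) = 0.2922 K/W
  R_borosilicate glass = L/(kA) = 0.00137/(1.22·0.648) = 0.001733 K/W
  R_plate glass = L/(kA) = 1.46×10^-4/(0.943·0.648) = 2.389×10^-4 K/W
  R_conv,out = 1/(hA) = 1/(26.3·0.648) = 0.05868 K/W
ΣR = 0.2100 + 0.001266 + 0.2922 + 0.001733 + 2.389×10^-4 + 0.05868 = 0.5641 K/W
Q = ΔT/ΣR = (21.1 °C − 3.78 °C)/0.5641 = 30.70 W
From the inner boundary to the borosilicate glass/plate glass interface, ΣR_partial = 0.5052 K/W.
T_interface = T_in − Q·ΣR_partial = 21.1 °C − (30.70)(0.5052) = 5.59 °C

T = 5.59 °C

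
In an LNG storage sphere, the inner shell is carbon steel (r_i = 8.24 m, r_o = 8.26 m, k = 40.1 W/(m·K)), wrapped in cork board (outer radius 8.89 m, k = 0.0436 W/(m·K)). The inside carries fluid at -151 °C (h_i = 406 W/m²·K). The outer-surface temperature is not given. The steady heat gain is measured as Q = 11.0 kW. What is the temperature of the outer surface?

T_out = 21.3 °C

Series resistances:
  R_conv,in = 1/(4πr²h) = 1/(4π·8.24²·406) = 2.887×10^-6 K/W
  R_carbon steel = (1/8.24 − 1/8.26)/(4πk) = 2.938×10^-4/(4π·40.1) = 5.831×10^-7 K/W
  R_cork board = (1/8.26 − 1/8.89)/(4πk) = 0.008579/(4π·0.0436) = 0.01566 K/W
ΣR = 0.01566 K/W
ΔT = Q·ΣR = 11000 × 0.01566 = 172.3 K
Heat flows inward, so T_out = T_in + ΔT = -151 + 172.3 = 21.3 °C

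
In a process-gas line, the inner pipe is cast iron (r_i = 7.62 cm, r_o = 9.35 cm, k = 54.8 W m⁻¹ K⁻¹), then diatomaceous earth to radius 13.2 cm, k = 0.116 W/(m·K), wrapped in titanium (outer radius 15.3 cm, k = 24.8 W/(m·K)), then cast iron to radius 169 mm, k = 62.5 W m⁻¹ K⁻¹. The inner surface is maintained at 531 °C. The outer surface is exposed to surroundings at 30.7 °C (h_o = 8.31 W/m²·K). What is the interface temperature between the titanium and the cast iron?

Resistance network (inner→outer):
  R'_cast iron = ln(0.0935/0.0762)/(2πk) = 0.2046/(2π·54.8) = 5.942×10^-4 m·K/W
  R'_diatomaceous earth = ln(0.132/0.0935)/(2πk) = 0.3448/(2π·0.116) = 0.4731 m·K/W
  R'_titanium = ln(0.153/0.132)/(2πk) = 0.1476/(2π·24.8) = 9.475×10^-4 m·K/W
  R'_cast iron = ln(0.169/0.153)/(2πk) = 0.09946/(2π·62.5) = 2.533×10^-4 m·K/W
  R'_conv,out = 1/(2πr h) = 1/(2π·0.169·8.31) = 0.1133 m·K/W
ΣR = 5.942×10^-4 + 0.4731 + 9.475×10^-4 + 2.533×10^-4 + 0.1133 = 0.5882 m·K/W
Q' = ΔT/ΣR = (531 °C − 30.7 °C)/0.5882 = 850.6 W/m
From the inner boundary to the titanium/cast iron interface, ΣR_partial = 0.4746 m·K/W.
T_interface = T_in − Q'·ΣR_partial = 531 °C − (850.6)(0.4746) = 127 °C

T = 127 °C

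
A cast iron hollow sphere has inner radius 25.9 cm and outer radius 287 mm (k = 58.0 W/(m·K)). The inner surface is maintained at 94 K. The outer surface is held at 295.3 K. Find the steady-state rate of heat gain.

Q = 3.89×10^5 W

Q = 4πk·ΔT/(1/r₁ − 1/r₂) = 4π × 58.0 × 201.3 / (1/0.259 − 1/0.287) = 3.89×10^5 W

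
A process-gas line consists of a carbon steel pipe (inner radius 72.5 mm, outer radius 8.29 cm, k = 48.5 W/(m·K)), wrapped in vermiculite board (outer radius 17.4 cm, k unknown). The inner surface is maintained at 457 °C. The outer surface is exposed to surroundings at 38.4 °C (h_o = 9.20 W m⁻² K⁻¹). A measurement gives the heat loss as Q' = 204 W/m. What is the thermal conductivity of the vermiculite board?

ΣR = ΔT/Q' = |457 − 38.4|/204 = 2.052 m·K/W
Known resistances:
  R'_carbon steel = ln(0.0829/0.0725)/(2πk) = 0.1340/(2π·48.5) = 4.399×10^-4 m·K/W
  R'_conv,out = 1/(2πr h) = 1/(2π·0.174·9.20) = 0.09942 m·K/W
R_vermiculite board = ΣR − ΣR_known = 2.052 − 0.09986 = 1.952 m·K/W
ln(r₂/r₁)/(2πk) = 1.952 ⇒ k = 0.7414/(2π·1.952) = 0.0604 W/m·K

k = 0.0604 W/m·K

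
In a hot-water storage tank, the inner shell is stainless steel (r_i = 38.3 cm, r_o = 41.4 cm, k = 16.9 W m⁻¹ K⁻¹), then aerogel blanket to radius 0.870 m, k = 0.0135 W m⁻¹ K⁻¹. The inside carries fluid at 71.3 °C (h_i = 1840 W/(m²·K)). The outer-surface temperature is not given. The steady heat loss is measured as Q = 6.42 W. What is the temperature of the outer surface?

T_out = 23.4 °C

Series resistances:
  R_conv,in = 1/(4πr²h) = 1/(4π·0.383²·1840) = 2.948×10^-4 K/W
  R_stainless steel = (1/0.383 − 1/0.414)/(4πk) = 0.1955/(4π·16.9) = 9.206×10^-4 K/W
  R_aerogel blanket = (1/0.414 − 1/0.870)/(4πk) = 1.266/(4π·0.0135) = 7.463 K/W
ΣR = 7.464 K/W
ΔT = Q·ΣR = 6.42 × 7.464 = 47.92 K
Heat flows outward, so T_out = T_in − ΔT = 71.3 − 47.92 = 23.4 °C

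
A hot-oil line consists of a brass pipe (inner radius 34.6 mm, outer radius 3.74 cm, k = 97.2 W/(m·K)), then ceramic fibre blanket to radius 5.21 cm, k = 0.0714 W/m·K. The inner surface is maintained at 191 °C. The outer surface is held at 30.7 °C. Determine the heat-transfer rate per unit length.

Treat each layer as a resistance in series:
  R'_brass = ln(0.0374/0.0346)/(2πk) = 0.07782/(2π·97.2) = 1.274×10^-4 m·K/W
  R'_ceramic fibre blanket = ln(0.0521/0.0374)/(2πk) = 0.3315/(2π·0.0714) = 0.7389 m·K/W
ΣR = 1.274×10^-4 + 0.7389 = 0.7390 m·K/W
Q' = ΔT/ΣR = (191 °C − 30.7 °C)/0.7390 = 217 W/m

Q' = 217 W/m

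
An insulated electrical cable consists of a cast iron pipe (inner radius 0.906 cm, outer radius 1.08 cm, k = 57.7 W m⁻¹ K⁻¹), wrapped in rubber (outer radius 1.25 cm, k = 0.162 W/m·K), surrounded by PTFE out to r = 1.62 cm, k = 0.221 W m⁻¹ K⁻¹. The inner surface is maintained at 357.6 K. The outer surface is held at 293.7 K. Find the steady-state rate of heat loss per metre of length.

Resistance network (inner→outer):
  R'_cast iron = ln(0.0108/0.00906)/(2πk) = 0.1757/(2π·57.7) = 4.846×10^-4 m·K/W
  R'_rubber = ln(0.0125/0.0108)/(2πk) = 0.1462/(2π·0.162) = 0.1436 m·K/W
  R'_PTFE = ln(0.0162/0.0125)/(2πk) = 0.2593/(2π·0.221) = 0.1867 m·K/W
ΣR = 4.846×10^-4 + 0.1436 + 0.1867 = 0.3308 m·K/W
Q' = ΔT/ΣR = (357.6 K − 293.7 K)/0.3308 = 193 W/m

Q' = 193 W/m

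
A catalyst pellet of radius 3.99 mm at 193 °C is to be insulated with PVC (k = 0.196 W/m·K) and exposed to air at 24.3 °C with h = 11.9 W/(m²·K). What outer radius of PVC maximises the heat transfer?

For a sphere, r_cr = 2k_ins/h = 2·0.196/11.9 = 0.0329 m = 3.29 cm

r_cr = 3.29 cm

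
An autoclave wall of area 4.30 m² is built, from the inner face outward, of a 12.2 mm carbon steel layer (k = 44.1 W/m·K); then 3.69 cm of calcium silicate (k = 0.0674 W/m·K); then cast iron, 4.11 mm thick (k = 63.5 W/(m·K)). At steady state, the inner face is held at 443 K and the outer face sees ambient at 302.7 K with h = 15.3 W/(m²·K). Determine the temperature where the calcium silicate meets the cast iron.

T = 317.7 K

Resistance network (inner→outer):
  R_carbon steel = L/(kA) = 0.0122/(44.1·4.30) = 6.434×10^-5 K/W
  R_calcium silicate = L/(kA) = 0.0369/(0.0674·4.30) = 0.1273 K/W
  R_cast iron = L/(kA) = 0.00411/(63.5·4.30) = 1.505×10^-5 K/W
  R_conv,out = 1/(hA) = 1/(15.3·4.30) = 0.01520 K/W
ΣR = 6.434×10^-5 + 0.1273 + 1.505×10^-5 + 0.01520 = 0.1426 K/W
Q = ΔT/ΣR = (443 K − 302.7 K)/0.1426 = 983.9 W
From the inner boundary to the calcium silicate/cast iron interface, ΣR_partial = 0.1274 K/W.
T_interface = T_in − Q·ΣR_partial = 443 K − (983.9)(0.1274) = 317.7 K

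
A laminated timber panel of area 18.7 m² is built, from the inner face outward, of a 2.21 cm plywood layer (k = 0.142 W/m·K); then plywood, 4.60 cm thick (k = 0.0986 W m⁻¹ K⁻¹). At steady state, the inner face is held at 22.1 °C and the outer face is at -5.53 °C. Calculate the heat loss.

Q = 830 W

Treat each layer as a resistance in series:
  R_plywood = L/(kA) = 0.0221/(0.142·18.7) = 0.008323 K/W
  R_plywood = L/(kA) = 0.0460/(0.0986·18.7) = 0.02495 K/W
ΣR = 0.008323 + 0.02495 = 0.03327 K/W
Q = ΔT/ΣR = (22.1 °C − -5.53 °C)/0.03327 = 830 W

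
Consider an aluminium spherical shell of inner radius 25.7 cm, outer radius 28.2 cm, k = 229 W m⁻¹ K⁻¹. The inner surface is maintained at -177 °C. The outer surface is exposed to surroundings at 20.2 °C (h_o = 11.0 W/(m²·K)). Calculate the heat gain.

Resistance network (inner→outer):
  R_aluminium = (1/0.257 − 1/0.282)/(4πk) = 0.3450/(4π·229) = 1.199×10^-4 K/W
  R_conv,out = 1/(4πr²h) = 1/(4π·0.282²·11.0) = 0.09097 K/W
ΣR = 1.199×10^-4 + 0.09097 = 0.09109 K/W
Q = ΔT/ΣR = (-177 °C − 20.2 °C)/0.09109 = -2160 W
(Negative Q ⇒ heat flows inward; heat gain = 2160 W.)

Q = 2.16 kW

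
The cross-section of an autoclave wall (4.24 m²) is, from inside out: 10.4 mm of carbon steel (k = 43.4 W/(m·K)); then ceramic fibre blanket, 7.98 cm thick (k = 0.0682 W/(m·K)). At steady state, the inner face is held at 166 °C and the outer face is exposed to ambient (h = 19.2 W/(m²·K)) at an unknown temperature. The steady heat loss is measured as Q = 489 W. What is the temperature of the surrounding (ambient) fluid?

Sum the resistances:
  R_carbon steel = L/(kA) = 0.0104/(43.4·4.24) = 5.652×10^-5 K/W
  R_ceramic fibre blanket = L/(kA) = 0.0798/(0.0682·4.24) = 0.2760 K/W
  R_conv,out = 1/(hA) = 1/(19.2·4.24) = 0.01228 K/W
ΣR = 0.2883 K/W
ΔT = Q·ΣR = 489 × 0.2883 = 141.0 K
Heat flows outward, so T_out = T_in − ΔT = 166 − 141.0 = 25.0 °C

T_out = 25.0 °C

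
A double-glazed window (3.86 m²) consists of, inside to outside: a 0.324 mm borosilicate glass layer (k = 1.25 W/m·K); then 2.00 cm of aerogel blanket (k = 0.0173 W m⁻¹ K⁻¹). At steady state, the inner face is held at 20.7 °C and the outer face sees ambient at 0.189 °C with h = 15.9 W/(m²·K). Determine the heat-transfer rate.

Series thermal resistances, inner to outer:
  R_borosilicate glass = L/(kA) = 3.24×10^-4/(1.25·3.86) = 6.715×10^-5 K/W
  R_aerogel blanket = L/(kA) = 0.0200/(0.0173·3.86) = 0.2995 K/W
  R_conv,out = 1/(hA) = 1/(15.9·3.86) = 0.01629 K/W
ΣR = 6.715×10^-5 + 0.2995 + 0.01629 = 0.3159 K/W
Q = ΔT/ΣR = (20.7 °C − 0.189 °C)/0.3159 = 64.9 W

Q = 64.9 W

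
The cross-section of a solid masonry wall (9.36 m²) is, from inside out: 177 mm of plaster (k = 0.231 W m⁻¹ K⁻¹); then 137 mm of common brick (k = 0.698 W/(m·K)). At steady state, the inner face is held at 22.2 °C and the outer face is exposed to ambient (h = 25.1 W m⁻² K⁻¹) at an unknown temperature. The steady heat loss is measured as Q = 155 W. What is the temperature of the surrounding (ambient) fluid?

T_out = 5.60 °C

Series resistances:
  R_plaster = L/(kA) = 0.177/(0.231·9.36) = 0.08186 K/W
  R_common brick = L/(kA) = 0.137/(0.698·9.36) = 0.02097 K/W
  R_conv,out = 1/(hA) = 1/(25.1·9.36) = 0.004256 K/W
ΣR = 0.1071 K/W
ΔT = Q·ΣR = 155 × 0.1071 = 16.60 K
Heat flows outward, so T_out = T_in − ΔT = 22.2 − 16.60 = 5.60 °C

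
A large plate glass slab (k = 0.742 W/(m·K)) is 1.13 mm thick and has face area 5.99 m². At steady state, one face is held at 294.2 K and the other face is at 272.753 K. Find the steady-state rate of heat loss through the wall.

Q = 84.4 kW

Q = kA·ΔT/L = 0.742 × 5.99 × |294.2 K − 272.753 K| / 0.00113 = 84400 W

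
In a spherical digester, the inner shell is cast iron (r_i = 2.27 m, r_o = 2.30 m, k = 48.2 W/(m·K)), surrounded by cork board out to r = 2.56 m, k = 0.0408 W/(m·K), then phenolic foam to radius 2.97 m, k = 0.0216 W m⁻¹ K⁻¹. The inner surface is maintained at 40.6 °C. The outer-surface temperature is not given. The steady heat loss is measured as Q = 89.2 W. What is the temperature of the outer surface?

T_out = 15.2 °C

Sum the resistances:
  R_cast iron = (1/2.27 − 1/2.30)/(4πk) = 0.005746/(4π·48.2) = 9.487×10^-6 K/W
  R_cork board = (1/2.30 − 1/2.56)/(4πk) = 0.04416/(4π·0.0408) = 0.08613 K/W
  R_phenolic foam = (1/2.56 − 1/2.97)/(4πk) = 0.05392/(4π·0.0216) = 0.1987 K/W
ΣR = 0.2848 K/W
ΔT = Q·ΣR = 89.2 × 0.2848 = 25.40 K
Heat flows outward, so T_out = T_in − ΔT = 40.6 − 25.40 = 15.2 °C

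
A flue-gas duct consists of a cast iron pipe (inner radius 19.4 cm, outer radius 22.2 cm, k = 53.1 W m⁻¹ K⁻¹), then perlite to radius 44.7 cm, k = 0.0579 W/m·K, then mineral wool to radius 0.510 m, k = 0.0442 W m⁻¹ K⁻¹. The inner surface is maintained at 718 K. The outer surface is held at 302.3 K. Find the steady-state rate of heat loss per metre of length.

Q' = 173 W/m

Series thermal resistances, inner to outer:
  R'_cast iron = ln(0.222/0.194)/(2πk) = 0.1348/(2π·53.1) = 4.041×10^-4 m·K/W
  R'_perlite = ln(0.447/0.222)/(2πk) = 0.6999/(2π·0.0579) = 1.924 m·K/W
  R'_mineral wool = ln(0.510/0.447)/(2πk) = 0.1319/(2π·0.0442) = 0.4748 m·K/W
ΣR = 4.041×10^-4 + 1.924 + 0.4748 = 2.399 m·K/W
Q' = ΔT/ΣR = (718 K − 302.3 K)/2.399 = 173 W/m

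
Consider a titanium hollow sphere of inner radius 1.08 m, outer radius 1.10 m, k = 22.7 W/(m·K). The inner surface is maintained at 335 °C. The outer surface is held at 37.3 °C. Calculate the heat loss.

Q = 4πk·ΔT/(1/r₁ − 1/r₂) = 4π × 22.7 × 297.7 / (1/1.08 − 1/1.10) = 5.04×10^6 W

Q = 5.04×10^6 W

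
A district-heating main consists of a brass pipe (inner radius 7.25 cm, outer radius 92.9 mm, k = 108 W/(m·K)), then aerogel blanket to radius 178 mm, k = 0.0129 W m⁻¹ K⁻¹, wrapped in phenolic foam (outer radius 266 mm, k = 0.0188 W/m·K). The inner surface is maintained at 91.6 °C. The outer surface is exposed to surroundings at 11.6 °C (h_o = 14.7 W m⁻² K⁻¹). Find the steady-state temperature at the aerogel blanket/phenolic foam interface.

T = 35.6 °C

Resistance network (inner→outer):
  R'_brass = ln(0.0929/0.0725)/(2πk) = 0.2479/(2π·108) = 3.654×10^-4 m·K/W
  R'_aerogel blanket = ln(0.178/0.0929)/(2πk) = 0.6503/(2π·0.0129) = 8.023 m·K/W
  R'_phenolic foam = ln(0.266/0.178)/(2πk) = 0.4017/(2π·0.0188) = 3.401 m·K/W
  R'_conv,out = 1/(2πr h) = 1/(2π·0.266·14.7) = 0.04070 m·K/W
ΣR = 3.654×10^-4 + 8.023 + 3.401 + 0.04070 = 11.47 m·K/W
Q' = ΔT/ΣR = (91.6 °C − 11.6 °C)/11.47 = 6.975 W/m
From the inner boundary to the aerogel blanket/phenolic foam interface, ΣR_partial = 8.023 m·K/W.
T_interface = T_in − Q'·ΣR_partial = 91.6 °C − (6.975)(8.023) = 35.6 °C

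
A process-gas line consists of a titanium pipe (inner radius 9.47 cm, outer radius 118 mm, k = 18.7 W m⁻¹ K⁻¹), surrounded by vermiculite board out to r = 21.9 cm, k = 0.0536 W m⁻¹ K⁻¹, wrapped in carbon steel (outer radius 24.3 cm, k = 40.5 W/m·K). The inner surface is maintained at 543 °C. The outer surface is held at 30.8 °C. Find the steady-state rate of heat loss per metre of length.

Q' = 279 W/m

Resistance network (inner→outer):
  R'_titanium = ln(0.118/0.0947)/(2πk) = 0.2200/(2π·18.7) = 0.001872 m·K/W
  R'_vermiculite board = ln(0.219/0.118)/(2πk) = 0.6184/(2π·0.0536) = 1.836 m·K/W
  R'_carbon steel = ln(0.243/0.219)/(2πk) = 0.1040/(2π·40.5) = 4.087×10^-4 m·K/W
ΣR = 0.001872 + 1.836 + 4.087×10^-4 = 1.838 m·K/W
Q' = ΔT/ΣR = (543 °C − 30.8 °C)/1.838 = 279 W/m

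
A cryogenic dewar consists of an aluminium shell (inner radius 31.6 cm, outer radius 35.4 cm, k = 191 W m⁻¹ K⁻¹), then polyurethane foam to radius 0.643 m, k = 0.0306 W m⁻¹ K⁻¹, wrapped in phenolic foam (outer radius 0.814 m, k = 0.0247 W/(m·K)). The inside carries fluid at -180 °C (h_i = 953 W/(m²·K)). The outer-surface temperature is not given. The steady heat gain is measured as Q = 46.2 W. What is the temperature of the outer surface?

T_out = 21.2 °C

Series resistances:
  R_conv,in = 1/(4πr²h) = 1/(4π·0.316²·953) = 8.362×10^-4 K/W
  R_aluminium = (1/0.316 − 1/0.354)/(4πk) = 0.3397/(4π·191) = 1.415×10^-4 K/W
  R_polyurethane foam = (1/0.354 − 1/0.643)/(4πk) = 1.270/(4π·0.0306) = 3.302 K/W
  R_phenolic foam = (1/0.643 − 1/0.814)/(4πk) = 0.3267/(4π·0.0247) = 1.053 K/W
ΣR = 4.355 K/W
ΔT = Q·ΣR = 46.2 × 4.355 = 201.2 K
Heat flows inward, so T_out = T_in + ΔT = -180 + 201.2 = 21.2 °C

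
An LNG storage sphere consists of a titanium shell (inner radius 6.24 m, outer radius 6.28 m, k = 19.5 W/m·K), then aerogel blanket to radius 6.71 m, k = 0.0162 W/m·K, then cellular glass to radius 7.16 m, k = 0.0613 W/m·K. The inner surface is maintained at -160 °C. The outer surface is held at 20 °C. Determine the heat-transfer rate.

Series thermal resistances, inner to outer:
  R_titanium = (1/6.24 − 1/6.28)/(4πk) = 0.001021/(4π·19.5) = 4.166×10^-6 K/W
  R_aerogel blanket = (1/6.28 − 1/6.71)/(4πk) = 0.01020/(4π·0.0162) = 0.05013 K/W
  R_cellular glass = (1/6.71 − 1/7.16)/(4πk) = 0.009366/(4π·0.0613) = 0.01216 K/W
ΣR = 4.166×10^-6 + 0.05013 + 0.01216 = 0.06229 K/W
Q = ΔT/ΣR = (-160 °C − 20 °C)/0.06229 = -2890 W
(Negative Q ⇒ heat flows inward; heat gain = 2890 W.)

Q = 2890 W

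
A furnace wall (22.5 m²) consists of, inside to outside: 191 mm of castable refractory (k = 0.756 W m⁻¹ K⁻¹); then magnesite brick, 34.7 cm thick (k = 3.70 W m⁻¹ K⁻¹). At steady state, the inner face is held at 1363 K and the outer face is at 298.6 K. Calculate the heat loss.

Treat each layer as a resistance in series:
  R_castable refractory = L/(kA) = 0.191/(0.756·22.5) = 0.01123 K/W
  R_magnesite brick = L/(kA) = 0.347/(3.70·22.5) = 0.004168 K/W
ΣR = 0.01123 + 0.004168 = 0.01540 K/W
Q = ΔT/ΣR = (1363 K − 298.6 K)/0.01540 = 69100 W

Q = 69.1 kW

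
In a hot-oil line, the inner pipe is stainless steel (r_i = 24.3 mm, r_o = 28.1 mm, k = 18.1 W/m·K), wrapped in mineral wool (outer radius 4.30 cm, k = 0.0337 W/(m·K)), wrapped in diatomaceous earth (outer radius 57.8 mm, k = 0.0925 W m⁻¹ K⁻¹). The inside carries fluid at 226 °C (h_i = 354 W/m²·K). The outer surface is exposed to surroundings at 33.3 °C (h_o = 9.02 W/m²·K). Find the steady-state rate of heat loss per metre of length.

Q' = 67.8 W/m

Resistance network (inner→outer):
  R'_conv,in = 1/(2πr h) = 1/(2π·0.0243·354) = 0.01850 m·K/W
  R'_stainless steel = ln(0.0281/0.0243)/(2πk) = 0.1453/(2π·18.1) = 0.001278 m·K/W
  R'_mineral wool = ln(0.0430/0.0281)/(2πk) = 0.4254/(2π·0.0337) = 2.009 m·K/W
  R'_diatomaceous earth = ln(0.0578/0.0430)/(2πk) = 0.2958/(2π·0.0925) = 0.5089 m·K/W
  R'_conv,out = 1/(2πr h) = 1/(2π·0.0578·9.02) = 0.3053 m·K/W
ΣR = 0.01850 + 0.001278 + 2.009 + 0.5089 + 0.3053 = 2.843 m·K/W
Q' = ΔT/ΣR = (226 °C − 33.3 °C)/2.843 = 67.8 W/m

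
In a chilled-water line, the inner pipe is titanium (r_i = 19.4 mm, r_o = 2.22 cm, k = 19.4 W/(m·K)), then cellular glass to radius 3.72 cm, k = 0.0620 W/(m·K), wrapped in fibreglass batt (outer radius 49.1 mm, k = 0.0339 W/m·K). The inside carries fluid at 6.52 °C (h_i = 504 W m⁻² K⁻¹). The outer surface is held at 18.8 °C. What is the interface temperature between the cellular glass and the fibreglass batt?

T = 12.8 °C

Series thermal resistances, inner to outer:
  R'_conv,in = 1/(2πr h) = 1/(2π·0.0194·504) = 0.01628 m·K/W
  R'_titanium = ln(0.0222/0.0194)/(2πk) = 0.1348/(2π·19.4) = 0.001106 m·K/W
  R'_cellular glass = ln(0.0372/0.0222)/(2πk) = 0.5162/(2π·0.0620) = 1.325 m·K/W
  R'_fibreglass batt = ln(0.0491/0.0372)/(2πk) = 0.2776/(2π·0.0339) = 1.303 m·K/W
ΣR = 0.01628 + 0.001106 + 1.325 + 1.303 = 2.645 m·K/W
Q' = ΔT/ΣR = (6.52 °C − 18.8 °C)/2.645 = -4.643 W/m
From the inner boundary to the cellular glass/fibreglass batt interface, ΣR_partial = 1.342 m·K/W.
T_interface = T_in − Q'·ΣR_partial = 6.52 °C − (-4.643)(1.342) = 12.8 °C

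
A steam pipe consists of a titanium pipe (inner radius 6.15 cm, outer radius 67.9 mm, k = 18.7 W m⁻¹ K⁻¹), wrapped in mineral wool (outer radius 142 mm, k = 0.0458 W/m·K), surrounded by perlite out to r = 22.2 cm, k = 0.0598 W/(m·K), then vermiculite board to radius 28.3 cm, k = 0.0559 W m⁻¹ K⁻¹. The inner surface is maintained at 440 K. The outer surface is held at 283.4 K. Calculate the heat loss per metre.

Resistance network (inner→outer):
  R'_titanium = ln(0.0679/0.0615)/(2πk) = 0.09900/(2π·18.7) = 8.426×10^-4 m·K/W
  R'_mineral wool = ln(0.142/0.0679)/(2πk) = 0.7378/(2π·0.0458) = 2.564 m·K/W
  R'_perlite = ln(0.222/0.142)/(2πk) = 0.4469/(2π·0.0598) = 1.189 m·K/W
  R'_vermiculite board = ln(0.283/0.222)/(2πk) = 0.2428/(2π·0.0559) = 0.6912 m·K/W
ΣR = 8.426×10^-4 + 2.564 + 1.189 + 0.6912 = 4.445 m·K/W
Q' = ΔT/ΣR = (440 K − 283.4 K)/4.445 = 35.2 W/m

Q' = 35.2 W/m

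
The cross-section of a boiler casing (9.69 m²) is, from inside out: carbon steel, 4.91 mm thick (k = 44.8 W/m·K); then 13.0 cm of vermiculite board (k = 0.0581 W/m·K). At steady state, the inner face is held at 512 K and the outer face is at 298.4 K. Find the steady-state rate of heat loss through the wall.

Q = 925 W

Resistance network (inner→outer):
  R_carbon steel = L/(kA) = 0.00491/(44.8·9.69) = 1.131×10^-5 K/W
  R_vermiculite board = L/(kA) = 0.130/(0.0581·9.69) = 0.2309 K/W
ΣR = 1.131×10^-5 + 0.2309 = 0.2309 K/W
Q = ΔT/ΣR = (512 K − 298.4 K)/0.2309 = 925 W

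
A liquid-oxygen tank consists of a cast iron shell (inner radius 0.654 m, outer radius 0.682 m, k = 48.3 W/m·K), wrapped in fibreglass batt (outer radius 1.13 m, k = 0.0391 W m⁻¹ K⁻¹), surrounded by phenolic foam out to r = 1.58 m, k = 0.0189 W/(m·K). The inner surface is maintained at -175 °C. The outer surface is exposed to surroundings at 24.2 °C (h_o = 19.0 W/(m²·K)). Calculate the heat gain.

Q = 88.7 W

Series thermal resistances, inner to outer:
  R_cast iron = (1/0.654 − 1/0.682)/(4πk) = 0.06278/(4π·48.3) = 1.034×10^-4 K/W
  R_fibreglass batt = (1/0.682 − 1/1.13)/(4πk) = 0.5813/(4π·0.0391) = 1.183 K/W
  R_phenolic foam = (1/1.13 − 1/1.58)/(4πk) = 0.2520/(4π·0.0189) = 1.061 K/W
  R_conv,out = 1/(4πr²h) = 1/(4π·1.58²·19.0) = 0.001678 K/W
ΣR = 1.034×10^-4 + 1.183 + 1.061 + 0.001678 = 2.246 K/W
Q = ΔT/ΣR = (-175 °C − 24.2 °C)/2.246 = -88.7 W
(Negative Q ⇒ heat flows inward; heat gain = 88.7 W.)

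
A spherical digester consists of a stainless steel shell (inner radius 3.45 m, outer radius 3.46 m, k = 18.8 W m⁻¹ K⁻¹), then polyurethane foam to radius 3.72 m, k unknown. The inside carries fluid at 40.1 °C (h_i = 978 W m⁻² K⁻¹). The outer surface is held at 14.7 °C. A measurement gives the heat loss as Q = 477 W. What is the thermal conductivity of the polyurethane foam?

k = 0.0302 W/m·K

ΣR = ΔT/Q = |40.1 − 14.7|/477 = 0.05325 K/W
Known resistances:
  R_conv,in = 1/(4πr²h) = 1/(4π·3.45²·978) = 6.836×10^-6 K/W
  R_stainless steel = (1/3.45 − 1/3.46)/(4πk) = 8.377×10^-4/(4π·18.8) = 3.546×10^-6 K/W
R_polyurethane foam = ΣR − ΣR_known = 0.05325 − 1.038×10^-5 = 0.05324 K/W
(1/r₁−1/r₂)/(4πk) = 0.05324 ⇒ k = 0.02020/(4π·0.05324) = 0.0302 W/m·K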